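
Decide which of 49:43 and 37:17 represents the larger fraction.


49/43 = 1.1395
37/17 = 2.1765
1.1395 < 2.1765, so 49:43 is less
= 37:17

37:17


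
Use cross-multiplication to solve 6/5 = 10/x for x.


Cross multiply: 6 × x = 5 × 10
6x = 50
x = 50 / 6
= 8.33

8.33


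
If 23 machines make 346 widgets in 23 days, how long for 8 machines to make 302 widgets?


Days ∝ work / workers, so d₂ = d₁ × (m₁/m₂) × (w₂/w₁)
Workers factor (inverse): 23/8 = 2.8750
Work factor (direct): 302/346 ≈ 0.8728
d₂ = 23 × 23/8 × 302/346 = (23 × 23 × 302) / (8 × 346) = 159758/2768
≈ 57.72 days

57.72 days


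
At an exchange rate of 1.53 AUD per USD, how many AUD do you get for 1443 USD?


Amount × rate = 1443 × 1.53
= 2207.79 AUD

2207.79 AUD


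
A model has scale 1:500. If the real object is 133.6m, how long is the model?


Model size = real / scale
= 133.6 / 500
= 0.2672 m

0.2672 m


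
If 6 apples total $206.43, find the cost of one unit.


Unit rate = total / quantity
= 206.43 / 6
= $34.41 per unit

$34.41 per unit


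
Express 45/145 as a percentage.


Percentage = (part / whole) × 100
= (45 / 145) × 100
≈ 31.03%

31.03%


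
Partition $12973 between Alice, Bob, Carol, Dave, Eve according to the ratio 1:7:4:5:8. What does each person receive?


Total parts = 1 + 7 + 4 + 5 + 8 = 25
Alice: 12973 × 1/25 = 518.92
Bob: 12973 × 7/25 = 3632.44
Carol: 12973 × 4/25 = 2075.68
Dave: 12973 × 5/25 = 2594.60
Eve: 12973 × 8/25 = 4151.36
= Alice: $518.92, Bob: $3632.44, Carol: $2075.68, Dave: $2594.60, Eve: $4151.36

Alice: $518.92, Bob: $3632.44, Carol: $2075.68, Dave: $2594.60, Eve: $4151.36


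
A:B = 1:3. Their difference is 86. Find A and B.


Let A = 1k, B = 3k.
3k - 1k = 86
2k = 86 → k = 86/2 = 43
A = 1×43 = 43, B = 3×43 = 129
= A = 43, B = 129

A = 43, B = 129


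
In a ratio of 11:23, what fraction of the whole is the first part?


Total parts = 11 + 23 = 34
First part: 11/34 = 11/34
= 11/34

11/34


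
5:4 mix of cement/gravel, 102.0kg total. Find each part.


Total parts = 5 + 4 = 9
cement: 102.0 × 5/9 = 56.7kg
gravel: 102.0 × 4/9 = 45.3kg
= 56.7kg and 45.3kg

56.7kg and 45.3kg


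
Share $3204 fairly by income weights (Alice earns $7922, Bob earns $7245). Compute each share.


Total income = 7922 + 7245 = $15167
Alice: $3204 × 7922/15167 = $1673.51
Bob: $3204 × 7245/15167 = $1530.49
= Alice: $1673.51, Bob: $1530.49

Alice: $1673.51, Bob: $1530.49


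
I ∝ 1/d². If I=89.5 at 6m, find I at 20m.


I₁d₁² = I₂d₂²
I₂ = I₁ × (d₁/d₂)²
= 89.5 × (6/20)²
= 89.5 × 36/400
= 3222/400
= 8.0550

8.0550


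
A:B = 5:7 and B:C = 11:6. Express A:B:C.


Match B: multiply A:B by 11 → 55:77
Multiply B:C by 7 → 77:42
Combined: 55:77:42
GCD = 1
= 55:77:42

55:77:42


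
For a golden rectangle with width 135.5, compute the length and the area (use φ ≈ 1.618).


φ = (1 + √5) / 2 ≈ 1.618
Length = width × φ = 135.5 × 1.618 = 219.239
≈ 219.24
Area = width × length = 135.5 × 219.239 = 29706.8845 ≈ 29706.88
= Length: 219.24, Area: 29706.88

Length: 219.24, Area: 29706.88


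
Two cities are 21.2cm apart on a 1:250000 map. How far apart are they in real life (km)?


Real distance = map distance × scale
= 21.2cm × 250000
= 5300000 cm = 53000.0 m
= 53.000 km

53.000 km


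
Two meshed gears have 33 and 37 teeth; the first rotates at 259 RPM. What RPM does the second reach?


Gear ratio = 33:37 = 33:37
RPM_B = RPM_A × (teeth_A / teeth_B)
= 259 × (33/37)
= 231.0 RPM

231.0 RPM


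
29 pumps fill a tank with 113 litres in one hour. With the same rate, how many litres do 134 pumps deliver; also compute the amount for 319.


Direct proportion: y/x = constant
k = 113/29 ≈ 3.8966
y at x=134: k × 134 = 113 × 134 / 29 = 15142/29 ≈ 522.14
y at x=319: k × 319 = 113 × 319 / 29 = 36047/29 = 1243.00
= 522.14 and 1243.00

522.14 and 1243.00


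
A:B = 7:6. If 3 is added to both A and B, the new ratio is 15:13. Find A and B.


Let A = 7k, B = 6k.
(7k + 3) / (6k + 3) = 15/13
Cross-multiply: 13(7k + 3) = 15(6k + 3)
91k + 39 = 90k + 45
91k - 90k = 45 - 39
1k = 6
k = 6/1 = 6
A = 7×6 = 42, B = 6×6 = 36
= A = 42, B = 36

A = 42, B = 36


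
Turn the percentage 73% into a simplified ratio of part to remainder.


73% means 73 parts out of 100; remainder = 27
Part : remainder = 73:27
GCD = 1
= 73:27

73:27


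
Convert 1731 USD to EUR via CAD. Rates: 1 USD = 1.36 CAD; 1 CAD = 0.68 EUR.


Step 1: 1731 USD × 1.36 = 2354.16 CAD
Step 2: 2354.16 CAD × 0.68 = 1600.83 EUR
Implied rate USD→EUR = 1.36 × 0.68 = 0.9248
= 1600.83 EUR

1600.83 EUR


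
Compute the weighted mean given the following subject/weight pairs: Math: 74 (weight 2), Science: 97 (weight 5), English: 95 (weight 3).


Numerator = 74×2 + 97×5 + 95×3
= 148 + 485 + 285
= 918
Total weight = 10
Weighted avg = 918/10
= 91.80

91.80


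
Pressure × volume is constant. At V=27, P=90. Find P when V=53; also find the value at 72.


Inverse proportion: x × y = constant
k = 27 × 90 = 2430
At x=53: k/53 = 45.85
At x=72: k/72 = 33.75
= 45.85 and 33.75

45.85 and 33.75


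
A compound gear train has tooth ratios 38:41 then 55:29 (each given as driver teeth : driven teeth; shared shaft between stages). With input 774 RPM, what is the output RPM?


Stage 1: RPM_B = RPM_A × t_A/t_B = 774 × 38/41 = 29412/41 ≈ 717.37
B and C share a shaft → RPM_C = RPM_B
Stage 2: RPM_D = RPM_C × t_C/t_D = RPM_A × (t_A×t_C)/(t_B×t_D)
Overall ratio = (38×55)/(41×29) = 2090/1189
RPM_D = 774 × 2090/1189 = 1617660/1189
≈ 1360.52 RPM

1360.52 RPM


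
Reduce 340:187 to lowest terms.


GCD(340, 187) = 17
340/17 : 187/17
= 20:11

20:11


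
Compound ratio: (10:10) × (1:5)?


Compound ratio = (10×1) : (10×5)
= 10:50
GCD = 10
= 1:5

1:5


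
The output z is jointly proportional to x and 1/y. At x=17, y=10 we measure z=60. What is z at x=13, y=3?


z = k·x/y
Solve for k using the known point: k = z·y/x = 60×10/17 = 600/17 ≈ 35.2941
Now evaluate at x=13, y=3:
z = k × 13 / 3 = (600 × 13) / (17 × 3) = 7800/51
≈ 152.9412

152.9412


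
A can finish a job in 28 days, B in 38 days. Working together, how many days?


Rate of A = 1/28 per day
Rate of B = 1/38 per day
Combined rate = 1/28 + 1/38 = 66/1064 ≈ 0.0620 per day
Days = 1 / combined rate = 1064/66
≈ 16.12 days

16.12 days


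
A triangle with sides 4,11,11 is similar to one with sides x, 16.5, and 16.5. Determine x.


Scale factor = 16.5/11 = 1.5
Missing side = 4 × 1.5
= 6.0

6.0


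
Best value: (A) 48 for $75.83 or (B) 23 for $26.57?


Deal A: $75.83/48 = $1.5798/unit
Deal B: $26.57/23 = $1.1552/unit
B is cheaper per unit
= Deal B

Deal B


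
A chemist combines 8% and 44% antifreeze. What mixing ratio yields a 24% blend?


Let x parts of 8% mix with y parts of 44%.
8x + 44y = 24(x + y)
8x + 44y = 24x + 24y
x(8 - 24) = y(24 - 44)
x/y = (44 - 24)/(24 - 8) = 20/16
Simplify: 5:4
= 5:4

5:4


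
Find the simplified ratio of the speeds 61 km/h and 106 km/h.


Ratio = 61:106
GCD = 1
Simplified = 61:106
Time ratio (same distance) = 106:61
Speed ratio = 61:106

61:106


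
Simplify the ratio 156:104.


GCD(156, 104) = 52
156/52 : 104/52
= 3:2

3:2


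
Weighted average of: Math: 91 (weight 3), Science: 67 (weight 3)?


Numerator = 91×3 + 67×3
= 273 + 201
= 474
Total weight = 6
Weighted avg = 474/6
= 79.00

79.00


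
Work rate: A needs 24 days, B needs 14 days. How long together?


Rate of A = 1/24 per day
Rate of B = 1/14 per day
Combined rate = 1/24 + 1/14 = 38/336 ≈ 0.1131 per day
Days = 1 / combined rate = 336/38
≈ 8.84 days

8.84 days


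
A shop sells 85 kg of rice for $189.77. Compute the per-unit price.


Unit rate = total / quantity
= 189.77 / 85
= $2.23 per unit

$2.23 per unit


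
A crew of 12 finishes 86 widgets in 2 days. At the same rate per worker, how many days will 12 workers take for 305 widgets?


Days ∝ work / workers, so d₂ = d₁ × (m₁/m₂) × (w₂/w₁)
Workers factor (inverse): 12/12 = 1.0000
Work factor (direct): 305/86 ≈ 3.5465
d₂ = 2 × 12/12 × 305/86 = (2 × 12 × 305) / (12 × 86) = 7320/1032
≈ 7.09 days

7.09 days


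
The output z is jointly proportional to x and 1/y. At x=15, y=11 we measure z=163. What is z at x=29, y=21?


z = k·x/y
Solve for k using the known point: k = z·y/x = 163×11/15 = 1793/15 ≈ 119.5333
Now evaluate at x=29, y=21:
z = k × 29 / 21 = (1793 × 29) / (15 × 21) = 51997/315
≈ 165.0698

165.0698


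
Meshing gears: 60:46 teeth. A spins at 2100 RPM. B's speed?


Gear ratio = 60:46 = 30:23
RPM_B = RPM_A × (teeth_A / teeth_B)
= 2100 × (60/46)
= 2739.1 RPM

2739.1 RPM


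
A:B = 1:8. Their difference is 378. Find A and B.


Let A = 1k, B = 8k.
8k - 1k = 378
7k = 378 → k = 378/7 = 54
A = 1×54 = 54, B = 8×54 = 432
= A = 54, B = 432

A = 54, B = 432


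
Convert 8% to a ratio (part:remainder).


8% means 8 parts out of 100; remainder = 92
Part : remainder = 8:92
GCD = 4
= 2:23

2:23


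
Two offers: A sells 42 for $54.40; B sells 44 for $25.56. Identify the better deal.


Deal A: $54.40/42 = $1.2952/unit
Deal B: $25.56/44 = $0.5809/unit
B is cheaper per unit
= Deal B

Deal B


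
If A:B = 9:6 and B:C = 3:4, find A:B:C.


Match B: multiply A:B by 3 → 27:18
Multiply B:C by 6 → 18:24
Combined: 27:18:24
GCD = 3
= 9:6:8

9:6:8


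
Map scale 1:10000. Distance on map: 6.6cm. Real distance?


Real distance = map distance × scale
= 6.6cm × 10000
= 66000 cm = 660.0 m
= 0.660 km

0.660 km


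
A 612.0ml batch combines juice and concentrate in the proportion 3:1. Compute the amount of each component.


Total parts = 3 + 1 = 4
juice: 612.0 × 3/4 = 459.0ml
concentrate: 612.0 × 1/4 = 153.0ml
= 459.0ml and 153.0ml

459.0ml and 153.0ml


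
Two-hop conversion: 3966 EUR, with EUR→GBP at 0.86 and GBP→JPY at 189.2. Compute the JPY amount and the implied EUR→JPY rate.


Step 1: 3966 EUR × 0.86 = 3410.76 GBP
Step 2: 3410.76 GBP × 189.2 = 645315.79 JPY
Implied rate EUR→JPY = 0.86 × 189.2 = 162.7120
= 645315.79 JPY; implied rate 162.7120 JPY/EUR

645315.79 JPY; implied rate 162.7120 JPY/EUR


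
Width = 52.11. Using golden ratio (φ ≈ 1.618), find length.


φ = (1 + √5) / 2 ≈ 1.618
Length = width × φ = 52.11 × 1.618 = 84.31398
≈ 84.31

84.31


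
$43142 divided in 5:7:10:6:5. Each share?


Total parts = 5 + 7 + 10 + 6 + 5 = 33
Part 1: 43142 × 5/33 = 6536.67
Part 2: 43142 × 7/33 = 9151.33
Part 3: 43142 × 10/33 = 13073.33
Part 4: 43142 × 6/33 = 7844.00
Part 5: 43142 × 5/33 = 6536.67
= Part 1: $6536.67, Part 2: $9151.33, Part 3: $13073.33, Part 4: $7844.00, Part 5: $6536.67

Part 1: $6536.67, Part 2: $9151.33, Part 3: $13073.33, Part 4: $7844.00, Part 5: $6536.67


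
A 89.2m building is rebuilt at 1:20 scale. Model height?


Model size = real / scale
= 89.2 / 20
= 4.4600 m

4.4600 m


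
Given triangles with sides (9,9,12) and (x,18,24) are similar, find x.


Scale factor = 18/9 = 2
Missing side = 9 × 2
= 18.0

18.0


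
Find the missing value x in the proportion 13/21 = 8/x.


Cross multiply: 13 × x = 21 × 8
13x = 168
x = 168 / 13
= 12.92

12.92


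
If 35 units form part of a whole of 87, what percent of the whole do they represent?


Percentage = (part / whole) × 100
= (35 / 87) × 100
≈ 40.23%

40.23%


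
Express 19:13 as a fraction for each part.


Total parts = 19 + 13 = 32
First part: 19/32 = 19/32
Second part: 13/32 = 13/32
= 19/32 and 13/32

19/32 and 13/32


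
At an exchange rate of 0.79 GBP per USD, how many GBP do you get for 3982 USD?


Amount × rate = 3982 × 0.79
= 3145.78 GBP

3145.78 GBP


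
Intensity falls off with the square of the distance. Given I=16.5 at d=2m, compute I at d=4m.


I₁d₁² = I₂d₂²
I₂ = I₁ × (d₁/d₂)²
= 16.5 × (2/4)²
= 16.5 × 4/16
= 66/16
= 4.1250

4.1250


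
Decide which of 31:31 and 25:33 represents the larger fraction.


31/31 = 1.0000
25/33 = 0.7576
1.0000 > 0.7576, so 31:31 is greater
= 31:31

31:31


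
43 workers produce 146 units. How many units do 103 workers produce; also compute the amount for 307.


Direct proportion: y/x = constant
k = 146/43 ≈ 3.3953
y at x=103: k × 103 = 146 × 103 / 43 = 15038/43 ≈ 349.72
y at x=307: k × 307 = 146 × 307 / 43 = 44822/43 ≈ 1042.37
= 349.72 and 1042.37

349.72 and 1042.37


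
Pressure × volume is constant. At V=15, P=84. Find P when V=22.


Inverse proportion: x × y = constant
k = 15 × 84 = 1260
y₂ = k / 22 = 1260 / 22
= 57.27

57.27


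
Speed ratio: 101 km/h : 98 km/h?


Ratio = 101:98
GCD = 1
Simplified = 101:98
Time ratio (same distance) = 98:101
Speed ratio = 101:98

101:98


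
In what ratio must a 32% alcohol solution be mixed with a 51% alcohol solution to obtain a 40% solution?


Let x parts of 32% mix with y parts of 51%.
32x + 51y = 40(x + y)
32x + 51y = 40x + 40y
x(32 - 40) = y(40 - 51)
x/y = (51 - 40)/(40 - 32) = 11/8
Simplify: 11:8
= 11:8

11:8


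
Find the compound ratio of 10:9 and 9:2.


Compound ratio = (10×9) : (9×2)
= 90:18
GCD = 18
= 5:1

5:1


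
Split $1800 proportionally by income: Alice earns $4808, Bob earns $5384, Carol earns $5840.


Total income = 4808 + 5384 + 5840 = $16032
Alice: $1800 × 4808/16032 = $539.82
Bob: $1800 × 5384/16032 = $604.49
Carol: $1800 × 5840/16032 = $655.69
= Alice: $539.82, Bob: $604.49, Carol: $655.69

Alice: $539.82, Bob: $604.49, Carol: $655.69


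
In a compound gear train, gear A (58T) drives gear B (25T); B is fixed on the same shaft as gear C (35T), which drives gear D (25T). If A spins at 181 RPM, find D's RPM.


Stage 1: RPM_B = RPM_A × t_A/t_B = 181 × 58/25 = 10498/25 = 419.92
B and C share a shaft → RPM_C = RPM_B
Stage 2: RPM_D = RPM_C × t_C/t_D = RPM_A × (t_A×t_C)/(t_B×t_D)
Overall ratio = (58×35)/(25×25) = 2030/625
RPM_D = 181 × 2030/625 = 367430/625
≈ 587.89 RPM

587.89 RPM


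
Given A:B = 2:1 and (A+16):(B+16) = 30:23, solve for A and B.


Let A = 2k, B = 1k.
(2k + 16) / (1k + 16) = 30/23
Cross-multiply: 23(2k + 16) = 30(1k + 16)
46k + 368 = 30k + 480
46k - 30k = 480 - 368
16k = 112
k = 112/16 = 7
A = 2×7 = 14, B = 1×7 = 7
= A = 14, B = 7

A = 14, B = 7


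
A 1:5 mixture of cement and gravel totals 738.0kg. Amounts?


Total parts = 1 + 5 = 6
cement: 738.0 × 1/6 = 123.0kg
gravel: 738.0 × 5/6 = 615.0kg
= 123.0kg and 615.0kg

123.0kg and 615.0kg


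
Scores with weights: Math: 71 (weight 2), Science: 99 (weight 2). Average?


Numerator = 71×2 + 99×2
= 142 + 198
= 340
Total weight = 4
Weighted avg = 340/4
= 85.00

85.00


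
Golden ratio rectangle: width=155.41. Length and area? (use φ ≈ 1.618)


φ = (1 + √5) / 2 ≈ 1.618
Length = width × φ = 155.41 × 1.618 = 251.45338
≈ 251.45
Area = width × length = 155.41 × 251.45338 = 39078.3697858 ≈ 39078.37
= Length: 251.45, Area: 39078.37

Length: 251.45, Area: 39078.37


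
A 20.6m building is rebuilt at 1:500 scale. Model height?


Model size = real / scale
= 20.6 / 500
= 0.0412 m

0.0412 m


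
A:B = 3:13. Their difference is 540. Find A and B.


Let A = 3k, B = 13k.
13k - 3k = 540
10k = 540 → k = 540/10 = 54
A = 3×54 = 162, B = 13×54 = 702
= A = 162, B = 702

A = 162, B = 702


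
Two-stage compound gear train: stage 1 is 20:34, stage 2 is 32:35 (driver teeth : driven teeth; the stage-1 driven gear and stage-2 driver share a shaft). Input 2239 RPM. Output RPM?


Stage 1: RPM_B = RPM_A × t_A/t_B = 2239 × 20/34 = 44780/34 ≈ 1317.06
B and C share a shaft → RPM_C = RPM_B
Stage 2: RPM_D = RPM_C × t_C/t_D = RPM_A × (t_A×t_C)/(t_B×t_D)
Overall ratio = (20×32)/(34×35) = 640/1190
RPM_D = 2239 × 640/1190 = 1432960/1190
≈ 1204.17 RPM

1204.17 RPM


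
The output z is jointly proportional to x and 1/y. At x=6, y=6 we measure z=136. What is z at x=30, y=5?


z = k·x/y
Solve for k using the known point: k = z·y/x = 136×6/6 = 816/6 = 136.0000
Now evaluate at x=30, y=5:
z = k × 30 / 5 = (816 × 30) / (6 × 5) = 24480/30
= 816.0000

816.0000


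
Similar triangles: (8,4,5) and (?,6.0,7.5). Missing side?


Scale factor = 6.0/4 = 1.5
Missing side = 8 × 1.5
= 12.0

12.0


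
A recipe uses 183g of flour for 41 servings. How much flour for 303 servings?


Direct proportion: y/x = constant
k = 183/41 ≈ 4.4634
y₂ = k × 303 = 183 × 303 / 41 = 55449/41
≈ 1352.41

1352.41


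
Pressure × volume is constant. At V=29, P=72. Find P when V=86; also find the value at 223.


Inverse proportion: x × y = constant
k = 29 × 72 = 2088
At x=86: k/86 = 24.28
At x=223: k/223 = 9.36
= 24.28 and 9.36

24.28 and 9.36


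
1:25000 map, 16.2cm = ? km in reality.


Real distance = map distance × scale
= 16.2cm × 25000
= 405000 cm = 4050.0 m
= 4.050 km

4.050 km


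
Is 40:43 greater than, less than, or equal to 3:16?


40/43 = 0.9302
3/16 = 0.1875
0.9302 > 0.1875, so 40:43 is greater
= greater than

greater than


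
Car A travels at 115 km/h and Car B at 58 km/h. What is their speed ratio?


Ratio = 115:58
GCD = 1
Simplified = 115:58
Time ratio (same distance) = 58:115
Speed ratio = 115:58

115:58


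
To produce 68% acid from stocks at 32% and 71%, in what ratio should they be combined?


Let x parts of 32% mix with y parts of 71%.
32x + 71y = 68(x + y)
32x + 71y = 68x + 68y
x(32 - 68) = y(68 - 71)
x/y = (71 - 68)/(68 - 32) = 3/36
Simplify: 1:12
= 1:12

1:12


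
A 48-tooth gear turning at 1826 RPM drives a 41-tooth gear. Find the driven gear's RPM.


Gear ratio = 48:41 = 48:41
RPM_B = RPM_A × (teeth_A / teeth_B)
= 1826 × (48/41)
= 2137.8 RPM

2137.8 RPM


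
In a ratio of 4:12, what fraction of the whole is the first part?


Total parts = 4 + 12 = 16
First part: 4/16 = 1/4
= 1/4

1/4


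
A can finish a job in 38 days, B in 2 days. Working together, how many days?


Rate of A = 1/38 per day
Rate of B = 1/2 per day
Combined rate = 1/38 + 1/2 = 40/76 ≈ 0.5263 per day
Days = 1 / combined rate = 76/40
= 1.90 days

1.90 days


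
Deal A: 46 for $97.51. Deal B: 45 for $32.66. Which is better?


Deal A: $97.51/46 = $2.1198/unit
Deal B: $32.66/45 = $0.7258/unit
B is cheaper per unit
= Deal B

Deal B


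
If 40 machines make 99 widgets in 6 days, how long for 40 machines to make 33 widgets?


Days ∝ work / workers, so d₂ = d₁ × (m₁/m₂) × (w₂/w₁)
Workers factor (inverse): 40/40 = 1.0000
Work factor (direct): 33/99 ≈ 0.3333
d₂ = 6 × 40/40 × 33/99 = (6 × 40 × 33) / (40 × 99) = 7920/3960
= 2.00 days

2.00 days


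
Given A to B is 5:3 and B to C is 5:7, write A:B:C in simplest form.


Match B: multiply A:B by 5 → 25:15
Multiply B:C by 3 → 15:21
Combined: 25:15:21
GCD = 1
= 25:15:21

25:15:21


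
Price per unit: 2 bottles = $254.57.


Unit rate = total / quantity
= 254.57 / 2
= $127.29 per unit

$127.29 per unit


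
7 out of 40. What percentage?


Percentage = (part / whole) × 100
= (7 / 40) × 100
= 17.50%

17.50%


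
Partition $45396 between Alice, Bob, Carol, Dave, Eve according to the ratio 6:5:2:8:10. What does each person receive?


Total parts = 6 + 5 + 2 + 8 + 10 = 31
Alice: 45396 × 6/31 = 8786.32
Bob: 45396 × 5/31 = 7321.94
Carol: 45396 × 2/31 = 2928.77
Dave: 45396 × 8/31 = 11715.10
Eve: 45396 × 10/31 = 14643.87
= Alice: $8786.32, Bob: $7321.94, Carol: $2928.77, Dave: $11715.10, Eve: $14643.87

Alice: $8786.32, Bob: $7321.94, Carol: $2928.77, Dave: $11715.10, Eve: $14643.87


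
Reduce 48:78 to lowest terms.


GCD(48, 78) = 6
48/6 : 78/6
= 8:13

8:13


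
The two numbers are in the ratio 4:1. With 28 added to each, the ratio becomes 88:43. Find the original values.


Let A = 4k, B = 1k.
(4k + 28) / (1k + 28) = 88/43
Cross-multiply: 43(4k + 28) = 88(1k + 28)
172k + 1204 = 88k + 2464
172k - 88k = 2464 - 1204
84k = 1260
k = 1260/84 = 15
A = 4×15 = 60, B = 1×15 = 15
= A = 60, B = 15

A = 60, B = 15


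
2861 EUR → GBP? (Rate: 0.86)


Amount × rate = 2861 × 0.86
= 2460.46 GBP

2460.46 GBP


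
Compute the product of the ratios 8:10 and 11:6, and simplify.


Compound ratio = (8×11) : (10×6)
= 88:60
GCD = 4
= 22:15

22:15


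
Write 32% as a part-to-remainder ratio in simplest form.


32% means 32 parts out of 100; remainder = 68
Part : remainder = 32:68
GCD = 4
= 8:17

8:17


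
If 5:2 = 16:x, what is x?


Cross multiply: 5 × x = 2 × 16
5x = 32
x = 32 / 5
= 6.40

6.40


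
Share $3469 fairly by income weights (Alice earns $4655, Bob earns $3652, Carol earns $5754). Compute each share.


Total income = 4655 + 3652 + 5754 = $14061
Alice: $3469 × 4655/14061 = $1148.44
Bob: $3469 × 3652/14061 = $900.99
Carol: $3469 × 5754/14061 = $1419.57
= Alice: $1148.44, Bob: $900.99, Carol: $1419.57

Alice: $1148.44, Bob: $900.99, Carol: $1419.57


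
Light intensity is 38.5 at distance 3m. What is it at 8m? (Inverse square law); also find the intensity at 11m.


I₁d₁² = I₂d₂²
I at 8m = 38.5 × (3/8)² = 38.5 × 9/64 = 346.5/64 ≈ 5.4141
I at 11m = 38.5 × (3/11)² = 38.5 × 9/121 = 346.5/121 ≈ 2.8636
= 5.4141 and 2.8636

5.4141 and 2.8636


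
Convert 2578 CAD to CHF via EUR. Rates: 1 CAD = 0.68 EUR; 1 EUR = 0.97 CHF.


Step 1: 2578 CAD × 0.68 = 1753.04 EUR
Step 2: 1753.04 EUR × 0.97 = 1700.45 CHF
Implied rate CAD→CHF = 0.68 × 0.97 = 0.6596
= 1700.45 CHF

1700.45 CHF


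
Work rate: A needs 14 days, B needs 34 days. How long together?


Rate of A = 1/14 per day
Rate of B = 1/34 per day
Combined rate = 1/14 + 1/34 = 48/476 ≈ 0.1008 per day
Days = 1 / combined rate = 476/48
≈ 9.92 days

9.92 days


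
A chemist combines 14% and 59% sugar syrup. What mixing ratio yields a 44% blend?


Let x parts of 14% mix with y parts of 59%.
14x + 59y = 44(x + y)
14x + 59y = 44x + 44y
x(14 - 44) = y(44 - 59)
x/y = (59 - 44)/(44 - 14) = 15/30
Simplify: 1:2
= 1:2

1:2


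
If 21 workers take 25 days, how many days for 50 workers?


Inverse proportion: x × y = constant
k = 21 × 25 = 525
y₂ = k / 50 = 525 / 50
= 10.50

10.50


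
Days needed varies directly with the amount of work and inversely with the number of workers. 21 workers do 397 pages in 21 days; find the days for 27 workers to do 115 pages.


Days ∝ work / workers, so d₂ = d₁ × (m₁/m₂) × (w₂/w₁)
Workers factor (inverse): 21/27 ≈ 0.7778
Work factor (direct): 115/397 ≈ 0.2897
d₂ = 21 × 21/27 × 115/397 = (21 × 21 × 115) / (27 × 397) = 50715/10719
≈ 4.73 days

4.73 days


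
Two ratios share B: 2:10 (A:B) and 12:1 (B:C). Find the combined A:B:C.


Match B: multiply A:B by 12 → 24:120
Multiply B:C by 10 → 120:10
Combined: 24:120:10
GCD = 2
= 12:60:5

12:60:5


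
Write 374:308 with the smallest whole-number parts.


GCD(374, 308) = 22
374/22 : 308/22
= 17:14

17:14


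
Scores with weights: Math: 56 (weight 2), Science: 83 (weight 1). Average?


Numerator = 56×2 + 83×1
= 112 + 83
= 195
Total weight = 3
Weighted avg = 195/3
= 65.00

65.00


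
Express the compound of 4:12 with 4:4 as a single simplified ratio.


Compound ratio = (4×4) : (12×4)
= 16:48
GCD = 16
= 1:3

1:3


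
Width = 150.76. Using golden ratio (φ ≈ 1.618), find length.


φ = (1 + √5) / 2 ≈ 1.618
Length = width × φ = 150.76 × 1.618 = 243.92968
≈ 243.93

243.93


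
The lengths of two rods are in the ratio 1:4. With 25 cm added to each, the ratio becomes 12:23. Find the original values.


Let A = 1k, B = 4k.
(1k + 25) / (4k + 25) = 12/23
Cross-multiply: 23(1k + 25) = 12(4k + 25)
23k + 575 = 48k + 300
23k - 48k = 300 - 575
-25k = -275
k = -275/-25 = 11
A = 1×11 = 11, B = 4×11 = 44
= A = 11, B = 44

A = 11, B = 44


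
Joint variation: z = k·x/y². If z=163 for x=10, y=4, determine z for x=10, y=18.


z = k·x/y²
Solve for k using the known point: k = z·y²/x = 163×16/10 = 2608/10 = 260.8000
Now evaluate at x=10, y=18:
z = k × 10 / 324 = (2608 × 10) / (10 × 324) = 26080/3240
≈ 8.0494

8.0494


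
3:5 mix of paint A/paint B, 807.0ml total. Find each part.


Total parts = 3 + 5 = 8
paint A: 807.0 × 3/8 = 302.6ml
paint B: 807.0 × 5/8 = 504.4ml
= 302.6ml and 504.4ml

302.6ml and 504.4ml


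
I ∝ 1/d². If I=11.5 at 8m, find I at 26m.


I₁d₁² = I₂d₂²
I₂ = I₁ × (d₁/d₂)²
= 11.5 × (8/26)²
= 11.5 × 64/676
= 736/676
≈ 1.0888

1.0888


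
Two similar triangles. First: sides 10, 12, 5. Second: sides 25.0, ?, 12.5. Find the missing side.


Scale factor = 25.0/10 = 2.5
Missing side = 12 × 2.5
= 30.0

30.0


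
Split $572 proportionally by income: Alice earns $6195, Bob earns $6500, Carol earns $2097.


Total income = 6195 + 6500 + 2097 = $14792
Alice: $572 × 6195/14792 = $239.56
Bob: $572 × 6500/14792 = $251.35
Carol: $572 × 2097/14792 = $81.09
= Alice: $239.56, Bob: $251.35, Carol: $81.09

Alice: $239.56, Bob: $251.35, Carol: $81.09


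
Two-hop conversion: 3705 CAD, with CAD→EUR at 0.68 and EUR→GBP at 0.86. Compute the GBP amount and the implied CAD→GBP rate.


Step 1: 3705 CAD × 0.68 = 2519.40 EUR
Step 2: 2519.40 EUR × 0.86 = 2166.68 GBP
Implied rate CAD→GBP = 0.68 × 0.86 = 0.5848
= 2166.68 GBP; implied rate 0.5848 GBP/CAD

2166.68 GBP; implied rate 0.5848 GBP/CAD


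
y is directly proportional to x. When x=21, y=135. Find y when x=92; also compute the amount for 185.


Direct proportion: y/x = constant
k = 135/21 ≈ 6.4286
y at x=92: k × 92 = 135 × 92 / 21 = 12420/21 ≈ 591.43
y at x=185: k × 185 = 135 × 185 / 21 = 24975/21 ≈ 1189.29
= 591.43 and 1189.29

591.43 and 1189.29


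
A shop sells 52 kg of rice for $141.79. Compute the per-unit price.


Unit rate = total / quantity
= 141.79 / 52
= $2.73 per unit

$2.73 per unit


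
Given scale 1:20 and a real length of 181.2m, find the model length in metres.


Model size = real / scale
= 181.2 / 20
= 9.0600 m

9.0600 m


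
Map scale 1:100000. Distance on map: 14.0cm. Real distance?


Real distance = map distance × scale
= 14.0cm × 100000
= 1400000 cm = 14000.0 m
= 14.000 km

14.000 km


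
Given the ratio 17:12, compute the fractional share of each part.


Total parts = 17 + 12 = 29
First part: 17/29 = 17/29
Second part: 12/29 = 12/29
= 17/29 and 12/29

17/29 and 12/29


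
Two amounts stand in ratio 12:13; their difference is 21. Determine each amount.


Let A = 12k, B = 13k.
13k - 12k = 21
1k = 21 → k = 21/1 = 21
A = 12×21 = 252, B = 13×21 = 273
= A = 252, B = 273

A = 252, B = 273


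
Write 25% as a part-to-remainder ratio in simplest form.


25% means 25 parts out of 100; remainder = 75
Part : remainder = 25:75
GCD = 25
= 1:3

1:3


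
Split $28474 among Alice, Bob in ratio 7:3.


Total parts = 7 + 3 = 10
Alice: 28474 × 7/10 = 19931.80
Bob: 28474 × 3/10 = 8542.20
= Alice: $19931.80, Bob: $8542.20

Alice: $19931.80, Bob: $8542.20


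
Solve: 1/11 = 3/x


Cross multiply: 1 × x = 11 × 3
1x = 33
x = 33 / 1
= 33.00

33.00


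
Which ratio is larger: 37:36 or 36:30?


37/36 = 1.0278
36/30 = 1.2000
1.0278 < 1.2000, so 37:36 is less
= 36:30

36:30


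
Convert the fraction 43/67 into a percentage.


Percentage = (part / whole) × 100
= (43 / 67) × 100
≈ 64.18%

64.18%


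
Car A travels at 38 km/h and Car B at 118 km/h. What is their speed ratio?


Ratio = 38:118
GCD = 2
Simplified = 19:59
Time ratio (same distance) = 59:19
Speed ratio = 19:59

19:59


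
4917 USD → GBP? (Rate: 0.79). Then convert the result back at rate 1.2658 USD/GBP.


Amount × rate = 4917 × 0.79 = 3884.43 GBP
Round-trip: 3884.43 × 1.2658 = 4916.91 USD
= 3884.43 GBP, then 4916.91 USD

3884.43 GBP, then 4916.91 USD


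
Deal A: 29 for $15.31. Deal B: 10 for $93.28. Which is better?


Deal A: $15.31/29 = $0.5279/unit
Deal B: $93.28/10 = $9.3280/unit
A is cheaper per unit
= Deal A

Deal A


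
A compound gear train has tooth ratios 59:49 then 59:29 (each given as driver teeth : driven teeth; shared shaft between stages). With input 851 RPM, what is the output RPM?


Stage 1: RPM_B = RPM_A × t_A/t_B = 851 × 59/49 = 50209/49 ≈ 1024.67
B and C share a shaft → RPM_C = RPM_B
Stage 2: RPM_D = RPM_C × t_C/t_D = RPM_A × (t_A×t_C)/(t_B×t_D)
Overall ratio = (59×59)/(49×29) = 3481/1421
RPM_D = 851 × 3481/1421 = 2962331/1421
≈ 2084.68 RPM

2084.68 RPM


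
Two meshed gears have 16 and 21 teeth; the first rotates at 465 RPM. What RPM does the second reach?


Gear ratio = 16:21 = 16:21
RPM_B = RPM_A × (teeth_A / teeth_B)
= 465 × (16/21)
= 354.3 RPM

354.3 RPM


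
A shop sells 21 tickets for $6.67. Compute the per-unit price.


Unit rate = total / quantity
= 6.67 / 21
= $0.32 per unit

$0.32 per unit


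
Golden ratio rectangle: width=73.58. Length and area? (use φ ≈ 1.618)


φ = (1 + √5) / 2 ≈ 1.618
Length = width × φ = 73.58 × 1.618 = 119.05244
≈ 119.05
Area = width × length = 73.58 × 119.05244 = 8759.8785352 ≈ 8759.88
= Length: 119.05, Area: 8759.88

Length: 119.05, Area: 8759.88


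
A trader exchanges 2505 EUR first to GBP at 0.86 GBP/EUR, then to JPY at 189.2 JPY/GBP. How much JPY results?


Step 1: 2505 EUR × 0.86 = 2154.30 GBP
Step 2: 2154.30 GBP × 189.2 = 407593.56 JPY
Implied rate EUR→JPY = 0.86 × 189.2 = 162.7120
= 407593.56 JPY

407593.56 JPY


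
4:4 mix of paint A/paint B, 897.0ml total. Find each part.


Total parts = 4 + 4 = 8
paint A: 897.0 × 4/8 = 448.5ml
paint B: 897.0 × 4/8 = 448.5ml
= 448.5ml and 448.5ml

448.5ml and 448.5ml


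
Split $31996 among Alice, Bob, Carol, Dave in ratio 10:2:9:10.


Total parts = 10 + 2 + 9 + 10 = 31
Alice: 31996 × 10/31 = 10321.29
Bob: 31996 × 2/31 = 2064.26
Carol: 31996 × 9/31 = 9289.16
Dave: 31996 × 10/31 = 10321.29
= Alice: $10321.29, Bob: $2064.26, Carol: $9289.16, Dave: $10321.29

Alice: $10321.29, Bob: $2064.26, Carol: $9289.16, Dave: $10321.29


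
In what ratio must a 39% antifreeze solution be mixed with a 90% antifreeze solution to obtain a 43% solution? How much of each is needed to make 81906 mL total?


Let x parts of 39% mix with y parts of 90%.
39x + 90y = 43(x + y)
39x + 90y = 43x + 43y
x(39 - 43) = y(43 - 90)
x/y = (90 - 43)/(43 - 39) = 47/4
Simplify: 47:4
Total parts = 51; one part = 81906/51 = 1606.00 mL
39% solution: 47×1606.00 = 75482.00 mL
90% solution: 4×1606.00 = 6424.00 mL
= ratio 47:4; 75482.00 mL and 6424.00 mL

ratio 47:4; 75482.00 mL and 6424.00 mL


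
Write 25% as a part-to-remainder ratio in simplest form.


25% means 25 parts out of 100; remainder = 75
Part : remainder = 25:75
GCD = 25
= 1:3

1:3


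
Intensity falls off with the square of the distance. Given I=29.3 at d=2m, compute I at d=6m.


I₁d₁² = I₂d₂²
I₂ = I₁ × (d₁/d₂)²
= 29.3 × (2/6)²
= 29.3 × 4/36
= 117.2/36
≈ 3.2556

3.2556


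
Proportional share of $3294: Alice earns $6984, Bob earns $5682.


Total income = 6984 + 5682 = $12666
Alice: $3294 × 6984/12666 = $1816.30
Bob: $3294 × 5682/12666 = $1477.70
= Alice: $1816.30, Bob: $1477.70

Alice: $1816.30, Bob: $1477.70


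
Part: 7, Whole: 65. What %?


Percentage = (part / whole) × 100
= (7 / 65) × 100
≈ 10.77%

10.77%


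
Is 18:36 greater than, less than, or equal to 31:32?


18/36 = 0.5000
31/32 = 0.9688
0.5000 < 0.9688, so 18:36 is less
= less than

less than


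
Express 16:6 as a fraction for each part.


Total parts = 16 + 6 = 22
First part: 16/22 = 8/11
Second part: 6/22 = 3/11
= 8/11 and 3/11

8/11 and 3/11


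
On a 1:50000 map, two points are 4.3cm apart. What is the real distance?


Real distance = map distance × scale
= 4.3cm × 50000
= 215000 cm = 2150.0 m
= 2.150 km

2.150 km


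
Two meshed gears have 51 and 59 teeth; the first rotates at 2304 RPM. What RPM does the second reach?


Gear ratio = 51:59 = 51:59
RPM_B = RPM_A × (teeth_A / teeth_B)
= 2304 × (51/59)
= 1991.6 RPM

1991.6 RPM


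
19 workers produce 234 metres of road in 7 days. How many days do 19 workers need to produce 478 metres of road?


Days ∝ work / workers, so d₂ = d₁ × (m₁/m₂) × (w₂/w₁)
Workers factor (inverse): 19/19 = 1.0000
Work factor (direct): 478/234 ≈ 2.0427
d₂ = 7 × 19/19 × 478/234 = (7 × 19 × 478) / (19 × 234) = 63574/4446
≈ 14.30 days

14.30 days


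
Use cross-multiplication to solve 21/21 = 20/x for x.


Cross multiply: 21 × x = 21 × 20
21x = 420
x = 420 / 21
= 20.00

20.00


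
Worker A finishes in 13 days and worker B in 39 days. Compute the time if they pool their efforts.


Rate of A = 1/13 per day
Rate of B = 1/39 per day
Combined rate = 1/13 + 1/39 = 52/507 ≈ 0.1026 per day
Days = 1 / combined rate = 507/52
= 9.75 days

9.75 days


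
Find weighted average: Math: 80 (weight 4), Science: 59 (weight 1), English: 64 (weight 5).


Numerator = 80×4 + 59×1 + 64×5
= 320 + 59 + 320
= 699
Total weight = 10
Weighted avg = 699/10
= 69.90

69.90


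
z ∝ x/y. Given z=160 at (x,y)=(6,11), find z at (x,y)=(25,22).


z = k·x/y
Solve for k using the known point: k = z·y/x = 160×11/6 = 1760/6 ≈ 293.3333
Now evaluate at x=25, y=22:
z = k × 25 / 22 = (1760 × 25) / (6 × 22) = 44000/132
≈ 333.3333

333.3333


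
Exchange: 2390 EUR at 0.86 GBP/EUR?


Amount × rate = 2390 × 0.86
= 2055.40 GBP

2055.40 GBP


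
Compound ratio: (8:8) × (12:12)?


Compound ratio = (8×12) : (8×12)
= 96:96
GCD = 96
= 1:1

1:1


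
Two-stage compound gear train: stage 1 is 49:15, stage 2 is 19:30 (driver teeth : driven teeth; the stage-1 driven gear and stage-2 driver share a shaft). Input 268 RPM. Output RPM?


Stage 1: RPM_B = RPM_A × t_A/t_B = 268 × 49/15 = 13132/15 ≈ 875.47
B and C share a shaft → RPM_C = RPM_B
Stage 2: RPM_D = RPM_C × t_C/t_D = RPM_A × (t_A×t_C)/(t_B×t_D)
Overall ratio = (49×19)/(15×30) = 931/450
RPM_D = 268 × 931/450 = 249508/450
≈ 554.46 RPM

554.46 RPM


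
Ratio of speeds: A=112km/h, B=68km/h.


Ratio = 112:68
GCD = 4
Simplified = 28:17
Time ratio (same distance) = 17:28
Speed ratio = 28:17

28:17


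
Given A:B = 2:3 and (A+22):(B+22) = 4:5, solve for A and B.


Let A = 2k, B = 3k.
(2k + 22) / (3k + 22) = 4/5
Cross-multiply: 5(2k + 22) = 4(3k + 22)
10k + 110 = 12k + 88
10k - 12k = 88 - 110
-2k = -22
k = -22/-2 = 11
A = 2×11 = 22, B = 3×11 = 33
= A = 22, B = 33

A = 22, B = 33


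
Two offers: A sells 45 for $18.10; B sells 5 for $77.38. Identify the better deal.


Deal A: $18.10/45 = $0.4022/unit
Deal B: $77.38/5 = $15.4760/unit
A is cheaper per unit
= Deal A

Deal A


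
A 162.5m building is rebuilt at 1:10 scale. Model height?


Model size = real / scale
= 162.5 / 10
= 16.2500 m

16.2500 m


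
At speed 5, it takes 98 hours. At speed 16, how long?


Inverse proportion: x × y = constant
k = 5 × 98 = 490
y₂ = k / 16 = 490 / 16
= 30.63

30.63


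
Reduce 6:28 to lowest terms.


GCD(6, 28) = 2
6/2 : 28/2
= 3:14

3:14


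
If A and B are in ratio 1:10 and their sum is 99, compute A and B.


Let A = 1k, B = 10k.
1k + 10k = 99
11k = 99 → k = 99/11 = 9
A = 1×9 = 9, B = 10×9 = 90
= A = 9, B = 90

A = 9, B = 90


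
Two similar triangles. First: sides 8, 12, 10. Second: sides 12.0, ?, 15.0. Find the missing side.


Scale factor = 12.0/8 = 1.5
Missing side = 12 × 1.5
= 18.0

18.0


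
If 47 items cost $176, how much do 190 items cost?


Direct proportion: y/x = constant
k = 176/47 ≈ 3.7447
y₂ = k × 190 = 176 × 190 / 47 = 33440/47
≈ 711.49

711.49


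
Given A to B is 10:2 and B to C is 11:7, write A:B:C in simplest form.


Match B: multiply A:B by 11 → 110:22
Multiply B:C by 2 → 22:14
Combined: 110:22:14
GCD = 2
= 55:11:7

55:11:7


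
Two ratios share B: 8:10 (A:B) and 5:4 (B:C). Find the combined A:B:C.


Match B: multiply A:B by 5 → 40:50
Multiply B:C by 10 → 50:40
Combined: 40:50:40
GCD = 10
= 4:5:4

4:5:4


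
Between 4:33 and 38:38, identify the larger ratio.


4/33 = 0.1212
38/38 = 1.0000
0.1212 < 1.0000, so 4:33 is less
= 38:38

38:38


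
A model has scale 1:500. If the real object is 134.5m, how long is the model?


Model size = real / scale
= 134.5 / 500
= 0.2690 m

0.2690 m


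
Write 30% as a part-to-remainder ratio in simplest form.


30% means 30 parts out of 100; remainder = 70
Part : remainder = 30:70
GCD = 10
= 3:7

3:7


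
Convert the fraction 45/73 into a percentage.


Percentage = (part / whole) × 100
= (45 / 73) × 100
≈ 61.64%

61.64%


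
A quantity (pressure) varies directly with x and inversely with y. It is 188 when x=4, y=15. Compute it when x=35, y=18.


z = k·x/y
Solve for k using the known point: k = z·y/x = 188×15/4 = 2820/4 = 705.0000
Now evaluate at x=35, y=18:
z = k × 35 / 18 = (2820 × 35) / (4 × 18) = 98700/72
≈ 1370.8333

1370.8333


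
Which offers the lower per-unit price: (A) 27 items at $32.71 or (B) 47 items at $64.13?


Deal A: $32.71/27 = $1.2115/unit
Deal B: $64.13/47 = $1.3645/unit
A is cheaper per unit
= Deal A

Deal A


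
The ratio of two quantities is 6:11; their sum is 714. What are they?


Let A = 6k, B = 11k.
6k + 11k = 714
17k = 714 → k = 714/17 = 42
A = 6×42 = 252, B = 11×42 = 462
= A = 252, B = 462

A = 252, B = 462


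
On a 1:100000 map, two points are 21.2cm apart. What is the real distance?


Real distance = map distance × scale
= 21.2cm × 100000
= 2120000 cm = 21200.0 m
= 21.200 km

21.200 km


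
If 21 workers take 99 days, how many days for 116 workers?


Inverse proportion: x × y = constant
k = 21 × 99 = 2079
y₂ = k / 116 = 2079 / 116
= 17.92

17.92


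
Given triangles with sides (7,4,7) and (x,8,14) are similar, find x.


Scale factor = 8/4 = 2
Missing side = 7 × 2
= 14.0

14.0


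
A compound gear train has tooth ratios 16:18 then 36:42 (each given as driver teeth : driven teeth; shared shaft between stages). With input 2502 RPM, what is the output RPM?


Stage 1: RPM_B = RPM_A × t_A/t_B = 2502 × 16/18 = 40032/18 = 2224.00
B and C share a shaft → RPM_C = RPM_B
Stage 2: RPM_D = RPM_C × t_C/t_D = RPM_A × (t_A×t_C)/(t_B×t_D)
Overall ratio = (16×36)/(18×42) = 576/756
RPM_D = 2502 × 576/756 = 1441152/756
≈ 1906.29 RPM

1906.29 RPM


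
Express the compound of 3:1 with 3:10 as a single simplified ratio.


Compound ratio = (3×3) : (1×10)
= 9:10
GCD = 1
= 9:10

9:10


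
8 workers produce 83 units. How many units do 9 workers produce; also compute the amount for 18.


Direct proportion: y/x = constant
k = 83/8 = 10.3750
y at x=9: k × 9 = 83 × 9 / 8 = 747/8 ≈ 93.38
y at x=18: k × 18 = 83 × 18 / 8 = 1494/8 = 186.75
= 93.38 and 186.75

93.38 and 186.75


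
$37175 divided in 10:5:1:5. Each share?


Total parts = 10 + 5 + 1 + 5 = 21
Part 1: 37175 × 10/21 = 17702.38
Part 2: 37175 × 5/21 = 8851.19
Part 3: 37175 × 1/21 = 1770.24
Part 4: 37175 × 5/21 = 8851.19
= Part 1: $17702.38, Part 2: $8851.19, Part 3: $1770.24, Part 4: $8851.19

Part 1: $17702.38, Part 2: $8851.19, Part 3: $1770.24, Part 4: $8851.19


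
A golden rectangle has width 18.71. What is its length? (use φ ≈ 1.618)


φ = (1 + √5) / 2 ≈ 1.618
Length = width × φ = 18.71 × 1.618 = 30.27278
≈ 30.27

30.27


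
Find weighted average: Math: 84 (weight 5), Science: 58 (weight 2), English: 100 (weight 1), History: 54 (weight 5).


Numerator = 84×5 + 58×2 + 100×1 + 54×5
= 420 + 116 + 100 + 270
= 906
Total weight = 13
Weighted avg = 906/13
= 69.69

69.69


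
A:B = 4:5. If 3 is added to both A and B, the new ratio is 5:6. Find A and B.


Let A = 4k, B = 5k.
(4k + 3) / (5k + 3) = 5/6
Cross-multiply: 6(4k + 3) = 5(5k + 3)
24k + 18 = 25k + 15
24k - 25k = 15 - 18
-1k = -3
k = -3/-1 = 3
A = 4×3 = 12, B = 5×3 = 15
= A = 12, B = 15

A = 12, B = 15
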